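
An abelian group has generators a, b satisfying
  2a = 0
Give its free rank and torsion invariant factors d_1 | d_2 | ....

rank_ℚ(R)=1; free=2−1=1
SNF(R) diag = [2] → torsion [2]

Answer: M ≅ ℤ^1 ⊕ ℤ/2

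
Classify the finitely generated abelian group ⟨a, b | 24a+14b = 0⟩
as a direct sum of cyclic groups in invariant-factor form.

rank_ℚ(R)=1; free=2−1=1
SNF(R) diag = [2] → torsion [2]

Answer: M ≅ ℤ^1 ⊕ ℤ/2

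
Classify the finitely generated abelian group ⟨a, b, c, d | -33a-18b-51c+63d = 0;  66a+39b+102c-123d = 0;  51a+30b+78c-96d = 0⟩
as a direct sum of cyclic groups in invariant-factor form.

rank_ℚ(R)=3; free=4−3=1
SNF(R) diag = [3, 3, 9] → torsion [3, 3, 9]

Answer: M ≅ ℤ^1 ⊕ ℤ/3 ⊕ ℤ/3 ⊕ ℤ/9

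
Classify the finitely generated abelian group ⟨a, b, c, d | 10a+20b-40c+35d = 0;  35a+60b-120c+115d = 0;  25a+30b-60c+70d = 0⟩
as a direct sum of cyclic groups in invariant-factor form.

rank_ℚ(R)=3; free=4−3=1
SNF(R) diag = [5, 5, 10] → torsion [5, 5, 10]

Answer: M ≅ ℤ^1 ⊕ ℤ/5 ⊕ ℤ/5 ⊕ ℤ/10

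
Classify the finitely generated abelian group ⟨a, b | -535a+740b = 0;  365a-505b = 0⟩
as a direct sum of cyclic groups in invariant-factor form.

Answer: M ≅ ℤ/5 ⊕ ℤ/15

Derivation:
rank_ℚ(R)=2; free=2−2=0
SNF(R) diag = [5, 15] → torsion [5, 15]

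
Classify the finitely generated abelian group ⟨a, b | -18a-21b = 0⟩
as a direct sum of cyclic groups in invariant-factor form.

Answer: M ≅ ℤ^1 ⊕ ℤ/3

Derivation:
rank_ℚ(R)=1; free=2−1=1
SNF(R) diag = [3] → torsion [3]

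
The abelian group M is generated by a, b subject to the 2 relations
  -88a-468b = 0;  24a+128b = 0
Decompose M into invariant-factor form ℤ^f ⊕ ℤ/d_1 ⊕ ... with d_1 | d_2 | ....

rank_ℚ(R)=2; free=2−2=0
SNF(R) diag = [4, 8] → torsion [4, 8]

Answer: M ≅ ℤ/4 ⊕ ℤ/8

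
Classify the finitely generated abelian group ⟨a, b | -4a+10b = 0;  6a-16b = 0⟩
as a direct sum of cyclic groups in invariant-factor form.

Answer: M ≅ ℤ/2 ⊕ ℤ/2

Derivation:
rank_ℚ(R)=2; free=2−2=0
SNF(R) diag = [2, 2] → torsion [2, 2]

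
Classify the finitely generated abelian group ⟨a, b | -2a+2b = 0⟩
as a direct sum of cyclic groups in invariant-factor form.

Answer: M ≅ ℤ^1 ⊕ ℤ/2

Derivation:
rank_ℚ(R)=1; free=2−1=1
SNF(R) diag = [2] → torsion [2]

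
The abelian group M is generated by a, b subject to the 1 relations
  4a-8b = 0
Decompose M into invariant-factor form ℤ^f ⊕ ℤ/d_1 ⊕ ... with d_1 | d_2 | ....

rank_ℚ(R)=1; free=2−1=1
SNF(R) diag = [4] → torsion [4]

Answer: M ≅ ℤ^1 ⊕ ℤ/4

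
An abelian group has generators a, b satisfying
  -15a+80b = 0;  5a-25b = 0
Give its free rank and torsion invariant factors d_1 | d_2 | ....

Answer: M ≅ ℤ/5 ⊕ ℤ/5

Derivation:
rank_ℚ(R)=2; free=2−2=0
SNF(R) diag = [5, 5] → torsion [5, 5]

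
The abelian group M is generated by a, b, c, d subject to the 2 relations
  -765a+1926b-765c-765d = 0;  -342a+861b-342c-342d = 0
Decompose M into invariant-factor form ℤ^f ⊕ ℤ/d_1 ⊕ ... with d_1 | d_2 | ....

Answer: M ≅ ℤ^2 ⊕ ℤ/3 ⊕ ℤ/9

Derivation:
rank_ℚ(R)=2; free=4−2=2
SNF(R) diag = [3, 9] → torsion [3, 9]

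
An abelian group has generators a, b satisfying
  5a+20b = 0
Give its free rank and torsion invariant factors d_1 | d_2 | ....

Answer: M ≅ ℤ^1 ⊕ ℤ/5

Derivation:
rank_ℚ(R)=1; free=2−1=1
SNF(R) diag = [5] → torsion [5]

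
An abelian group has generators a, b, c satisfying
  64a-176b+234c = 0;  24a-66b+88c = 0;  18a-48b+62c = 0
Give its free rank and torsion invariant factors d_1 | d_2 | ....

rank_ℚ(R)=3; free=3−3=0
SNF(R) diag = [2, 2, 6] → torsion [2, 2, 6]

Answer: M ≅ ℤ/2 ⊕ ℤ/2 ⊕ ℤ/6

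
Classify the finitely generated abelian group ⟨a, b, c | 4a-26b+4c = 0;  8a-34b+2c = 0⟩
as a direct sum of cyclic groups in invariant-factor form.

Answer: M ≅ ℤ^1 ⊕ ℤ/2 ⊕ ℤ/6

Derivation:
rank_ℚ(R)=2; free=3−2=1
SNF(R) diag = [2, 6] → torsion [2, 6]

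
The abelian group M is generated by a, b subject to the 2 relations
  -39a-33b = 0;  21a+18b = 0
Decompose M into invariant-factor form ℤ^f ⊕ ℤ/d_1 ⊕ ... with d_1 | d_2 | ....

rank_ℚ(R)=2; free=2−2=0
SNF(R) diag = [3, 3] → torsion [3, 3]

Answer: M ≅ ℤ/3 ⊕ ℤ/3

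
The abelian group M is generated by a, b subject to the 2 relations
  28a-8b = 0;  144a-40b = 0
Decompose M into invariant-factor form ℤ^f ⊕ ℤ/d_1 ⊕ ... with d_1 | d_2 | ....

rank_ℚ(R)=2; free=2−2=0
SNF(R) diag = [4, 8] → torsion [4, 8]

Answer: M ≅ ℤ/4 ⊕ ℤ/8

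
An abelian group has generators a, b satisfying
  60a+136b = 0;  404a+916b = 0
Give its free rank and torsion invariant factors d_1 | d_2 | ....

Answer: M ≅ ℤ/4 ⊕ ℤ/4

Derivation:
rank_ℚ(R)=2; free=2−2=0
SNF(R) diag = [4, 4] → torsion [4, 4]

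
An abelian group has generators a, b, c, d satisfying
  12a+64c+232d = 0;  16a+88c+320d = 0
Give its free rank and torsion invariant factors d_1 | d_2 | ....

Answer: M ≅ ℤ^2 ⊕ ℤ/4 ⊕ ℤ/8

Derivation:
rank_ℚ(R)=2; free=4−2=2
SNF(R) diag = [4, 8] → torsion [4, 8]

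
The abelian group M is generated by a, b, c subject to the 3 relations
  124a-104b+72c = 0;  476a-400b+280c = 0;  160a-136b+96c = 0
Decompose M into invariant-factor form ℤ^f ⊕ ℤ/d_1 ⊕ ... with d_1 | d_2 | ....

Answer: M ≅ ℤ/4 ⊕ ℤ/8 ⊕ ℤ/16

Derivation:
rank_ℚ(R)=3; free=3−3=0
SNF(R) diag = [4, 8, 16] → torsion [4, 8, 16]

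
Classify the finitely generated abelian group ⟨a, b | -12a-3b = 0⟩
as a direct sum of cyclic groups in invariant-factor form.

Answer: M ≅ ℤ^1 ⊕ ℤ/3

Derivation:
rank_ℚ(R)=1; free=2−1=1
SNF(R) diag = [3] → torsion [3]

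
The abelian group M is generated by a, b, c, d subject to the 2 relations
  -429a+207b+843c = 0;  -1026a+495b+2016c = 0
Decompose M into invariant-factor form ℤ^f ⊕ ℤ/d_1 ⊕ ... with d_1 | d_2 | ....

Answer: M ≅ ℤ^2 ⊕ ℤ/3 ⊕ ℤ/9

Derivation:
rank_ℚ(R)=2; free=4−2=2
SNF(R) diag = [3, 9] → torsion [3, 9]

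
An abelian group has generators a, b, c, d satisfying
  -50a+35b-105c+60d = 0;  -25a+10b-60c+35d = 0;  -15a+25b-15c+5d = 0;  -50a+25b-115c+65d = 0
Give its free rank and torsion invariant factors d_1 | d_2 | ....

rank_ℚ(R)=4; free=4−4=0
SNF(R) diag = [5, 5, 5, 10] → torsion [5, 5, 5, 10]

Answer: M ≅ ℤ/5 ⊕ ℤ/5 ⊕ ℤ/5 ⊕ ℤ/10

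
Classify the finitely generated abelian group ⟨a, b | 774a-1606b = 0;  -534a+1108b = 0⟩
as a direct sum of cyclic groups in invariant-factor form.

rank_ℚ(R)=2; free=2−2=0
SNF(R) diag = [2, 6] → torsion [2, 6]

Answer: M ≅ ℤ/2 ⊕ ℤ/6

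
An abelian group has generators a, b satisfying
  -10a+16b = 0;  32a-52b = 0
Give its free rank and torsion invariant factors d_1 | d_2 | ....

rank_ℚ(R)=2; free=2−2=0
SNF(R) diag = [2, 4] → torsion [2, 4]

Answer: M ≅ ℤ/2 ⊕ ℤ/4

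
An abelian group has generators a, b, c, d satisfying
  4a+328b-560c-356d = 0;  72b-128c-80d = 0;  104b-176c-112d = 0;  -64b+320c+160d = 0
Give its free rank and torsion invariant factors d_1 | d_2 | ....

rank_ℚ(R)=4; free=4−4=0
SNF(R) diag = [4, 8, 16, 32] → torsion [4, 8, 16, 32]

Answer: M ≅ ℤ/4 ⊕ ℤ/8 ⊕ ℤ/16 ⊕ ℤ/32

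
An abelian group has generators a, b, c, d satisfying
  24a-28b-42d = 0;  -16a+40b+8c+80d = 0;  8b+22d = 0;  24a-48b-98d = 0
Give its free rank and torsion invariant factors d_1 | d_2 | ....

rank_ℚ(R)=4; free=4−4=0
SNF(R) diag = [2, 4, 8, 24] → torsion [2, 4, 8, 24]

Answer: M ≅ ℤ/2 ⊕ ℤ/4 ⊕ ℤ/8 ⊕ ℤ/24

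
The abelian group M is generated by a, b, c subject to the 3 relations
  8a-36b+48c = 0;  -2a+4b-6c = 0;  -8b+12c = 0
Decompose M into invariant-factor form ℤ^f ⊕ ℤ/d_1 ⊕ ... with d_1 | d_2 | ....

Answer: M ≅ ℤ/2 ⊕ ℤ/4 ⊕ ℤ/12

Derivation:
rank_ℚ(R)=3; free=3−3=0
SNF(R) diag = [2, 4, 12] → torsion [2, 4, 12]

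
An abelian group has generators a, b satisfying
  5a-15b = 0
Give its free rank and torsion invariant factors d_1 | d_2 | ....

Answer: M ≅ ℤ^1 ⊕ ℤ/5

Derivation:
rank_ℚ(R)=1; free=2−1=1
SNF(R) diag = [5] → torsion [5]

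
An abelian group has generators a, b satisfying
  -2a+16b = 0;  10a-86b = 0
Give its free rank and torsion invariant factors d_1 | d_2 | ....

Answer: M ≅ ℤ/2 ⊕ ℤ/6

Derivation:
rank_ℚ(R)=2; free=2−2=0
SNF(R) diag = [2, 6] → torsion [2, 6]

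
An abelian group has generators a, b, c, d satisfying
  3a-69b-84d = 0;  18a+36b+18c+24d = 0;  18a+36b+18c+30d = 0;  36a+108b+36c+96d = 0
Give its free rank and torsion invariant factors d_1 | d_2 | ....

rank_ℚ(R)=4; free=4−4=0
SNF(R) diag = [3, 6, 18, 36] → torsion [3, 6, 18, 36]

Answer: M ≅ ℤ/3 ⊕ ℤ/6 ⊕ ℤ/18 ⊕ ℤ/36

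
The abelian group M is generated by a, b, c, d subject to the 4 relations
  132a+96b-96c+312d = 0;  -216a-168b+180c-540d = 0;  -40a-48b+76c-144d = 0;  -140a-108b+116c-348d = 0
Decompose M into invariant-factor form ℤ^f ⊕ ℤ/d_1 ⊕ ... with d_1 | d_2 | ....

rank_ℚ(R)=4; free=4−4=0
SNF(R) diag = [4, 12, 12, 12] → torsion [4, 12, 12, 12]

Answer: M ≅ ℤ/4 ⊕ ℤ/12 ⊕ ℤ/12 ⊕ ℤ/12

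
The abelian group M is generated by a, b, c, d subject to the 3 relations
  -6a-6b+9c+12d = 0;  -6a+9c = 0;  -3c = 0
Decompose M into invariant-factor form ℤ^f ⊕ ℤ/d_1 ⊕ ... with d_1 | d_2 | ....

Answer: M ≅ ℤ^1 ⊕ ℤ/3 ⊕ ℤ/6 ⊕ ℤ/6

Derivation:
rank_ℚ(R)=3; free=4−3=1
SNF(R) diag = [3, 6, 6] → torsion [3, 6, 6]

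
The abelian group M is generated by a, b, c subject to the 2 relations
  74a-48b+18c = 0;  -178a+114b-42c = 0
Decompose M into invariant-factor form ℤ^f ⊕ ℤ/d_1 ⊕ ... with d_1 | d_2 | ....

rank_ℚ(R)=2; free=3−2=1
SNF(R) diag = [2, 6] → torsion [2, 6]

Answer: M ≅ ℤ^1 ⊕ ℤ/2 ⊕ ℤ/6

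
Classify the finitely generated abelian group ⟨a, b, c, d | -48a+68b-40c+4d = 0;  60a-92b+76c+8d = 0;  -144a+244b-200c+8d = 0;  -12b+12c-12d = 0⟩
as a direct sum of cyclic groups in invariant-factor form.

Answer: M ≅ ℤ/4 ⊕ ℤ/12 ⊕ ℤ/12 ⊕ ℤ/36

Derivation:
rank_ℚ(R)=4; free=4−4=0
SNF(R) diag = [4, 12, 12, 36] → torsion [4, 12, 12, 36]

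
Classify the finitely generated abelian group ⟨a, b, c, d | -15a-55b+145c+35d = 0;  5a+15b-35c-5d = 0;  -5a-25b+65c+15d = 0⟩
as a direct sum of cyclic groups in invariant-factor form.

rank_ℚ(R)=3; free=4−3=1
SNF(R) diag = [5, 10, 10] → torsion [5, 10, 10]

Answer: M ≅ ℤ^1 ⊕ ℤ/5 ⊕ ℤ/10 ⊕ ℤ/10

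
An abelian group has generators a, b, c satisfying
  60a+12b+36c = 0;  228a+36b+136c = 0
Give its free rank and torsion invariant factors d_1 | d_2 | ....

Answer: M ≅ ℤ^1 ⊕ ℤ/4 ⊕ ℤ/12

Derivation:
rank_ℚ(R)=2; free=3−2=1
SNF(R) diag = [4, 12] → torsion [4, 12]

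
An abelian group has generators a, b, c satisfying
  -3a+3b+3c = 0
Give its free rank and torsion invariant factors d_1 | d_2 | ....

rank_ℚ(R)=1; free=3−1=2
SNF(R) diag = [3] → torsion [3]

Answer: M ≅ ℤ^2 ⊕ ℤ/3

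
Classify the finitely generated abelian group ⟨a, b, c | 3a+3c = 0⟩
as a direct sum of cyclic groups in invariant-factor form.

rank_ℚ(R)=1; free=3−1=2
SNF(R) diag = [3] → torsion [3]

Answer: M ≅ ℤ^2 ⊕ ℤ/3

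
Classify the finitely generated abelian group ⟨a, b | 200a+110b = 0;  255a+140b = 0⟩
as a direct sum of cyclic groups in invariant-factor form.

rank_ℚ(R)=2; free=2−2=0
SNF(R) diag = [5, 10] → torsion [5, 10]

Answer: M ≅ ℤ/5 ⊕ ℤ/10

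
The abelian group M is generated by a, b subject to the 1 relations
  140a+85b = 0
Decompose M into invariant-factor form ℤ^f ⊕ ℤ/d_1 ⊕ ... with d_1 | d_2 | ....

rank_ℚ(R)=1; free=2−1=1
SNF(R) diag = [5] → torsion [5]

Answer: M ≅ ℤ^1 ⊕ ℤ/5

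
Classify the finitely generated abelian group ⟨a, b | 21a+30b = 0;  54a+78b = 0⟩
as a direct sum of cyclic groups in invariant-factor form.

rank_ℚ(R)=2; free=2−2=0
SNF(R) diag = [3, 6] → torsion [3, 6]

Answer: M ≅ ℤ/3 ⊕ ℤ/6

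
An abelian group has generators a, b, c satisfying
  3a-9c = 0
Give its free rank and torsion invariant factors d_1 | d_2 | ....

rank_ℚ(R)=1; free=3−1=2
SNF(R) diag = [3] → torsion [3]

Answer: M ≅ ℤ^2 ⊕ ℤ/3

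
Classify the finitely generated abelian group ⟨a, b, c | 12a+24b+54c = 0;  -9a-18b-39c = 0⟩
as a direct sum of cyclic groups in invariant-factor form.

Answer: M ≅ ℤ^1 ⊕ ℤ/3 ⊕ ℤ/6

Derivation:
rank_ℚ(R)=2; free=3−2=1
SNF(R) diag = [3, 6] → torsion [3, 6]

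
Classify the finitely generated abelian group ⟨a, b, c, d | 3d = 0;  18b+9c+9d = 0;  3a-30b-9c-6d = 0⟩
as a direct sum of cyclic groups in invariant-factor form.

Answer: M ≅ ℤ^1 ⊕ ℤ/3 ⊕ ℤ/3 ⊕ ℤ/9

Derivation:
rank_ℚ(R)=3; free=4−3=1
SNF(R) diag = [3, 3, 9] → torsion [3, 3, 9]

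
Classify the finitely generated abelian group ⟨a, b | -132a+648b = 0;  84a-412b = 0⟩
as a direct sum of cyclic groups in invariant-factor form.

Answer: M ≅ ℤ/4 ⊕ ℤ/12

Derivation:
rank_ℚ(R)=2; free=2−2=0
SNF(R) diag = [4, 12] → torsion [4, 12]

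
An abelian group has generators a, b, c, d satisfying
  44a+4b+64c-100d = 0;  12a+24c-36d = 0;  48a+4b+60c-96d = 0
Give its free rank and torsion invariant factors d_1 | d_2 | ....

Answer: M ≅ ℤ^1 ⊕ ℤ/4 ⊕ ℤ/4 ⊕ ℤ/12

Derivation:
rank_ℚ(R)=3; free=4−3=1
SNF(R) diag = [4, 4, 12] → torsion [4, 4, 12]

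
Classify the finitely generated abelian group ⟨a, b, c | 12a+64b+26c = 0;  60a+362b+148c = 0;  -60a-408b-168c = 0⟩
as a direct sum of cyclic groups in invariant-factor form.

rank_ℚ(R)=3; free=3−3=0
SNF(R) diag = [2, 6, 12] → torsion [2, 6, 12]

Answer: M ≅ ℤ/2 ⊕ ℤ/6 ⊕ ℤ/12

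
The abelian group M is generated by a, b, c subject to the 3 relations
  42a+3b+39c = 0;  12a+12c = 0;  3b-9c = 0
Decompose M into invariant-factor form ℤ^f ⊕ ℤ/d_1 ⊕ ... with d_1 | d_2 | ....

Answer: M ≅ ℤ/3 ⊕ ℤ/6 ⊕ ℤ/12

Derivation:
rank_ℚ(R)=3; free=3−3=0
SNF(R) diag = [3, 6, 12] → torsion [3, 6, 12]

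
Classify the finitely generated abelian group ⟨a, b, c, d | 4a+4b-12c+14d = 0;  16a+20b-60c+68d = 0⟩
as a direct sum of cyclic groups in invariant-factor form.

rank_ℚ(R)=2; free=4−2=2
SNF(R) diag = [2, 4] → torsion [2, 4]

Answer: M ≅ ℤ^2 ⊕ ℤ/2 ⊕ ℤ/4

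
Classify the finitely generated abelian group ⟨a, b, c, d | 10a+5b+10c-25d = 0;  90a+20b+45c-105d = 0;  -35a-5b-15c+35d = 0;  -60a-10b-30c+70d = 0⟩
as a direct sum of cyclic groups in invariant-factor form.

rank_ℚ(R)=4; free=4−4=0
SNF(R) diag = [5, 5, 5, 10] → torsion [5, 5, 5, 10]

Answer: M ≅ ℤ/5 ⊕ ℤ/5 ⊕ ℤ/5 ⊕ ℤ/10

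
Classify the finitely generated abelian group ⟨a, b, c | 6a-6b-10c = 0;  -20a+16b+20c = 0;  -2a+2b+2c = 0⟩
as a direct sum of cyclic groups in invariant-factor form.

rank_ℚ(R)=3; free=3−3=0
SNF(R) diag = [2, 4, 4] → torsion [2, 4, 4]

Answer: M ≅ ℤ/2 ⊕ ℤ/4 ⊕ ℤ/4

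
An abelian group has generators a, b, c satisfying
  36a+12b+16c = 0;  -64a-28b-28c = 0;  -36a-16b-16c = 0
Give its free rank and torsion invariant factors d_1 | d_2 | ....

Answer: M ≅ ℤ/4 ⊕ ℤ/4 ⊕ ℤ/4

Derivation:
rank_ℚ(R)=3; free=3−3=0
SNF(R) diag = [4, 4, 4] → torsion [4, 4, 4]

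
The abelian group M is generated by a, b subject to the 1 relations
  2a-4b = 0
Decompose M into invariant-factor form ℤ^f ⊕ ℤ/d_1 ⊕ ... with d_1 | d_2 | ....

Answer: M ≅ ℤ^1 ⊕ ℤ/2

Derivation:
rank_ℚ(R)=1; free=2−1=1
SNF(R) diag = [2] → torsion [2]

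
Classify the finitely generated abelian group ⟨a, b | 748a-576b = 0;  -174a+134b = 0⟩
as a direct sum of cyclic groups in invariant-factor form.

Answer: M ≅ ℤ/2 ⊕ ℤ/4

Derivation:
rank_ℚ(R)=2; free=2−2=0
SNF(R) diag = [2, 4] → torsion [2, 4]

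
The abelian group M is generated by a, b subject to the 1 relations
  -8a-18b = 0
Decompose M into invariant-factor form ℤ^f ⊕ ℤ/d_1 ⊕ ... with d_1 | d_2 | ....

Answer: M ≅ ℤ^1 ⊕ ℤ/2

Derivation:
rank_ℚ(R)=1; free=2−1=1
SNF(R) diag = [2] → torsion [2]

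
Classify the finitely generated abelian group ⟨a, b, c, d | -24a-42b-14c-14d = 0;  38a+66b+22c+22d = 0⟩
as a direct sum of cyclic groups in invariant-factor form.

rank_ℚ(R)=2; free=4−2=2
SNF(R) diag = [2, 2] → torsion [2, 2]

Answer: M ≅ ℤ^2 ⊕ ℤ/2 ⊕ ℤ/2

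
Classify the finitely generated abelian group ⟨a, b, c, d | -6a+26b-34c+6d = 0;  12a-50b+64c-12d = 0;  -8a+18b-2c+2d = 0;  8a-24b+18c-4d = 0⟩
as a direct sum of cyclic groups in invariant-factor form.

rank_ℚ(R)=4; free=4−4=0
SNF(R) diag = [2, 2, 2, 6] → torsion [2, 2, 2, 6]

Answer: M ≅ ℤ/2 ⊕ ℤ/2 ⊕ ℤ/2 ⊕ ℤ/6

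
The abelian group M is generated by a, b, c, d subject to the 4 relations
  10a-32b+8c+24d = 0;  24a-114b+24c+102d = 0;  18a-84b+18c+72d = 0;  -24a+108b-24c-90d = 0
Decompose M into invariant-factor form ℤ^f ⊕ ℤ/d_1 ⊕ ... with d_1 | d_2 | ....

rank_ℚ(R)=4; free=4−4=0
SNF(R) diag = [2, 6, 6, 6] → torsion [2, 6, 6, 6]

Answer: M ≅ ℤ/2 ⊕ ℤ/6 ⊕ ℤ/6 ⊕ ℤ/6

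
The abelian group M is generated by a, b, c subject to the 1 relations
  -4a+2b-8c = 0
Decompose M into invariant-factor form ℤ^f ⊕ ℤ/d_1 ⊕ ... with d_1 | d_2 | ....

rank_ℚ(R)=1; free=3−1=2
SNF(R) diag = [2] → torsion [2]

Answer: M ≅ ℤ^2 ⊕ ℤ/2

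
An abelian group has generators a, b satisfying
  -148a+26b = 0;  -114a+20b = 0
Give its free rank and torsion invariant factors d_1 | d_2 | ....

rank_ℚ(R)=2; free=2−2=0
SNF(R) diag = [2, 2] → torsion [2, 2]

Answer: M ≅ ℤ/2 ⊕ ℤ/2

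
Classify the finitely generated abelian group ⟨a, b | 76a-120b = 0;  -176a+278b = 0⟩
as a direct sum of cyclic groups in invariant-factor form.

rank_ℚ(R)=2; free=2−2=0
SNF(R) diag = [2, 4] → torsion [2, 4]

Answer: M ≅ ℤ/2 ⊕ ℤ/4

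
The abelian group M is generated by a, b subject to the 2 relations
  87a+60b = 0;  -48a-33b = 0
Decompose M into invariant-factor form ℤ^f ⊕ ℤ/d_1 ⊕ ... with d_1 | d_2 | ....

rank_ℚ(R)=2; free=2−2=0
SNF(R) diag = [3, 3] → torsion [3, 3]

Answer: M ≅ ℤ/3 ⊕ ℤ/3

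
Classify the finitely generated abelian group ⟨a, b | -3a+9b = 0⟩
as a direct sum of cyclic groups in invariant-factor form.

rank_ℚ(R)=1; free=2−1=1
SNF(R) diag = [3] → torsion [3]

Answer: M ≅ ℤ^1 ⊕ ℤ/3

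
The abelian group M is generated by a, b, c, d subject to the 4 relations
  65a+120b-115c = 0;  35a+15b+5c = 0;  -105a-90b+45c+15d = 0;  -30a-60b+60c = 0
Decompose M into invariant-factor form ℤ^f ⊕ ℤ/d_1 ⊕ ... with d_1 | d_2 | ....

Answer: M ≅ ℤ/5 ⊕ ℤ/15 ⊕ ℤ/15 ⊕ ℤ/30

Derivation:
rank_ℚ(R)=4; free=4−4=0
SNF(R) diag = [5, 15, 15, 30] → torsion [5, 15, 15, 30]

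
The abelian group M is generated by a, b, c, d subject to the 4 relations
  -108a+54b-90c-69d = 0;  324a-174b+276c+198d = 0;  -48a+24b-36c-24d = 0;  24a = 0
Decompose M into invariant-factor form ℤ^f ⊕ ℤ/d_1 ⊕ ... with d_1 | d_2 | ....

Answer: M ≅ ℤ/3 ⊕ ℤ/6 ⊕ ℤ/12 ⊕ ℤ/24

Derivation:
rank_ℚ(R)=4; free=4−4=0
SNF(R) diag = [3, 6, 12, 24] → torsion [3, 6, 12, 24]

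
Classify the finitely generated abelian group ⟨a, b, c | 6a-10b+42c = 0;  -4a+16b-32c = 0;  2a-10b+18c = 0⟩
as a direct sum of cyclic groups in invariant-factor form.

Answer: M ≅ ℤ/2 ⊕ ℤ/4 ⊕ ℤ/8

Derivation:
rank_ℚ(R)=3; free=3−3=0
SNF(R) diag = [2, 4, 8] → torsion [2, 4, 8]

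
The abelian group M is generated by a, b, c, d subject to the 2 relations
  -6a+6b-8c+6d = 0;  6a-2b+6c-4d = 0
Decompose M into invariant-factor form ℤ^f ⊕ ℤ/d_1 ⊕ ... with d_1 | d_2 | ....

Answer: M ≅ ℤ^2 ⊕ ℤ/2 ⊕ ℤ/2

Derivation:
rank_ℚ(R)=2; free=4−2=2
SNF(R) diag = [2, 2] → torsion [2, 2]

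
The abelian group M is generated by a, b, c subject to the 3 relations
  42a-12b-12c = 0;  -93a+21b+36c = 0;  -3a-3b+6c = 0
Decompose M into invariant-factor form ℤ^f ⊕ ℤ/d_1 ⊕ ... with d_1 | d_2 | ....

Answer: M ≅ ℤ/3 ⊕ ℤ/6 ⊕ ℤ/18

Derivation:
rank_ℚ(R)=3; free=3−3=0
SNF(R) diag = [3, 6, 18] → torsion [3, 6, 18]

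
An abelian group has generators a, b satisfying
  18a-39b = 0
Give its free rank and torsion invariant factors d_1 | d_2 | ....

Answer: M ≅ ℤ^1 ⊕ ℤ/3

Derivation:
rank_ℚ(R)=1; free=2−1=1
SNF(R) diag = [3] → torsion [3]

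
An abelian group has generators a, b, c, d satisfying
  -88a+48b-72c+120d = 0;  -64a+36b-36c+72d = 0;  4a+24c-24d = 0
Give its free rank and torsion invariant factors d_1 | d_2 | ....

rank_ℚ(R)=3; free=4−3=1
SNF(R) diag = [4, 12, 24] → torsion [4, 12, 24]

Answer: M ≅ ℤ^1 ⊕ ℤ/4 ⊕ ℤ/12 ⊕ ℤ/24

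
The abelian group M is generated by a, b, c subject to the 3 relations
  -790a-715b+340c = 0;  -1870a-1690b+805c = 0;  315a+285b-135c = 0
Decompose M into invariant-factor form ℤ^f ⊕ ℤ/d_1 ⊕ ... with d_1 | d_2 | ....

rank_ℚ(R)=3; free=3−3=0
SNF(R) diag = [5, 15, 15] → torsion [5, 15, 15]

Answer: M ≅ ℤ/5 ⊕ ℤ/15 ⊕ ℤ/15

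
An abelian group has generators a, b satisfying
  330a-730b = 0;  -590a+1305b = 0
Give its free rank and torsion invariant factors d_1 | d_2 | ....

Answer: M ≅ ℤ/5 ⊕ ℤ/10

Derivation:
rank_ℚ(R)=2; free=2−2=0
SNF(R) diag = [5, 10] → torsion [5, 10]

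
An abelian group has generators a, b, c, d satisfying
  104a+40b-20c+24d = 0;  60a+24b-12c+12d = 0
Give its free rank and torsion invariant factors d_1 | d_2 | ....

Answer: M ≅ ℤ^2 ⊕ ℤ/4 ⊕ ℤ/12

Derivation:
rank_ℚ(R)=2; free=4−2=2
SNF(R) diag = [4, 12] → torsion [4, 12]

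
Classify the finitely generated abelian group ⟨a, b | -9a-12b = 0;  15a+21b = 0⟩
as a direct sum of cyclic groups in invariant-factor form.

Answer: M ≅ ℤ/3 ⊕ ℤ/3

Derivation:
rank_ℚ(R)=2; free=2−2=0
SNF(R) diag = [3, 3] → torsion [3, 3]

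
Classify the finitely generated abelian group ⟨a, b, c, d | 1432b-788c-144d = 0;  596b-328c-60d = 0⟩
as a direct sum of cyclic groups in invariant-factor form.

rank_ℚ(R)=2; free=4−2=2
SNF(R) diag = [4, 12] → torsion [4, 12]

Answer: M ≅ ℤ^2 ⊕ ℤ/4 ⊕ ℤ/12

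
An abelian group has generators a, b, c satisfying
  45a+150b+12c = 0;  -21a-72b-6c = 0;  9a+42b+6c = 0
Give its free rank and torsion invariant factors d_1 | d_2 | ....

rank_ℚ(R)=3; free=3−3=0
SNF(R) diag = [3, 6, 6] → torsion [3, 6, 6]

Answer: M ≅ ℤ/3 ⊕ ℤ/6 ⊕ ℤ/6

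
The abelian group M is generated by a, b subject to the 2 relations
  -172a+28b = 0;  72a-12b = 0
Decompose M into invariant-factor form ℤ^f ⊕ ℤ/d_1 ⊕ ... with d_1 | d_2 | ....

rank_ℚ(R)=2; free=2−2=0
SNF(R) diag = [4, 12] → torsion [4, 12]

Answer: M ≅ ℤ/4 ⊕ ℤ/12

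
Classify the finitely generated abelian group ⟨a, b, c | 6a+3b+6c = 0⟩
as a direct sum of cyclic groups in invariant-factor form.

Answer: M ≅ ℤ^2 ⊕ ℤ/3

Derivation:
rank_ℚ(R)=1; free=3−1=2
SNF(R) diag = [3] → torsion [3]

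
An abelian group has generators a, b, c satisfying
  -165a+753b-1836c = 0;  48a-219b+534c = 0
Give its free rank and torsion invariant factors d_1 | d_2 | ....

rank_ℚ(R)=2; free=3−2=1
SNF(R) diag = [3, 3] → torsion [3, 3]

Answer: M ≅ ℤ^1 ⊕ ℤ/3 ⊕ ℤ/3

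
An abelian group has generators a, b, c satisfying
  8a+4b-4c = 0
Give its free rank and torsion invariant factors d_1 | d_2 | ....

rank_ℚ(R)=1; free=3−1=2
SNF(R) diag = [4] → torsion [4]

Answer: M ≅ ℤ^2 ⊕ ℤ/4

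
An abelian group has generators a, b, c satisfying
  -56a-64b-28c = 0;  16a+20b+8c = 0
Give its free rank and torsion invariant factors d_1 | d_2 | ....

Answer: M ≅ ℤ^1 ⊕ ℤ/4 ⊕ ℤ/12

Derivation:
rank_ℚ(R)=2; free=3−2=1
SNF(R) diag = [4, 12] → torsion [4, 12]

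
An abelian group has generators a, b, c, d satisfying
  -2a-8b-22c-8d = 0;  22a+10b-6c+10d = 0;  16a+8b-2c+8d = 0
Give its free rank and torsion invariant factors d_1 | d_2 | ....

rank_ℚ(R)=3; free=4−3=1
SNF(R) diag = [2, 2, 2] → torsion [2, 2, 2]

Answer: M ≅ ℤ^1 ⊕ ℤ/2 ⊕ ℤ/2 ⊕ ℤ/2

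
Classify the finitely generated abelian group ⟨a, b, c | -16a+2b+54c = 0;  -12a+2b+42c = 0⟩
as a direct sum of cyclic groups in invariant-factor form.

rank_ℚ(R)=2; free=3−2=1
SNF(R) diag = [2, 4] → torsion [2, 4]

Answer: M ≅ ℤ^1 ⊕ ℤ/2 ⊕ ℤ/4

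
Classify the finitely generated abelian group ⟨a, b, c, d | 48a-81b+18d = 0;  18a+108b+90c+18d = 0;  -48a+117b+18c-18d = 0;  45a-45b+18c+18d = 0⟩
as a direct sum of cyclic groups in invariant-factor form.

rank_ℚ(R)=4; free=4−4=0
SNF(R) diag = [3, 9, 18, 18] → torsion [3, 9, 18, 18]

Answer: M ≅ ℤ/3 ⊕ ℤ/9 ⊕ ℤ/18 ⊕ ℤ/18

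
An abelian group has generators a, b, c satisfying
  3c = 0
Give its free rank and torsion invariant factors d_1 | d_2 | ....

Answer: M ≅ ℤ^2 ⊕ ℤ/3

Derivation:
rank_ℚ(R)=1; free=3−1=2
SNF(R) diag = [3] → torsion [3]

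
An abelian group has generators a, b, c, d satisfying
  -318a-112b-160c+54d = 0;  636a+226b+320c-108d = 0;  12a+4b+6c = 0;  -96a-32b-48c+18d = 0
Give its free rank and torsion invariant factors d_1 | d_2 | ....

rank_ℚ(R)=4; free=4−4=0
SNF(R) diag = [2, 2, 6, 18] → torsion [2, 2, 6, 18]

Answer: M ≅ ℤ/2 ⊕ ℤ/2 ⊕ ℤ/6 ⊕ ℤ/18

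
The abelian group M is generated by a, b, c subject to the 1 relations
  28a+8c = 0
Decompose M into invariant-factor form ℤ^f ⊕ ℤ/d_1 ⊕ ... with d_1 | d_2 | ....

rank_ℚ(R)=1; free=3−1=2
SNF(R) diag = [4] → torsion [4]

Answer: M ≅ ℤ^2 ⊕ ℤ/4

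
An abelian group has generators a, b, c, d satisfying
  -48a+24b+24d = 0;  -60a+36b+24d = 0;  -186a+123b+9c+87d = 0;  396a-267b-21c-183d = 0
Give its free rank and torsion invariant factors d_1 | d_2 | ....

rank_ℚ(R)=4; free=4−4=0
SNF(R) diag = [3, 6, 12, 24] → torsion [3, 6, 12, 24]

Answer: M ≅ ℤ/3 ⊕ ℤ/6 ⊕ ℤ/12 ⊕ ℤ/24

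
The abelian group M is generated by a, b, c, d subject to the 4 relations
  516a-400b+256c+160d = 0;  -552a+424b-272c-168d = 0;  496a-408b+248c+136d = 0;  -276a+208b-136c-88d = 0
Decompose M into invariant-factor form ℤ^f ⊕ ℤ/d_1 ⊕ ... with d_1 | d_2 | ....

Answer: M ≅ ℤ/4 ⊕ ℤ/8 ⊕ ℤ/8 ⊕ ℤ/24

Derivation:
rank_ℚ(R)=4; free=4−4=0
SNF(R) diag = [4, 8, 8, 24] → torsion [4, 8, 8, 24]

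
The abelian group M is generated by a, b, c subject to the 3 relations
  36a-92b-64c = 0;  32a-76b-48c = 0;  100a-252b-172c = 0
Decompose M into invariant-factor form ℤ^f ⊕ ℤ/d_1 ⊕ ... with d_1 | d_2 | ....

rank_ℚ(R)=3; free=3−3=0
SNF(R) diag = [4, 4, 4] → torsion [4, 4, 4]

Answer: M ≅ ℤ/4 ⊕ ℤ/4 ⊕ ℤ/4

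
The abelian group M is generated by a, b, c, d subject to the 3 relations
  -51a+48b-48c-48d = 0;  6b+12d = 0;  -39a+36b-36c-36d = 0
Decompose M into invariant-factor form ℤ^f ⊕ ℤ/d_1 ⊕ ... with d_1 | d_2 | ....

rank_ℚ(R)=3; free=4−3=1
SNF(R) diag = [3, 6, 12] → torsion [3, 6, 12]

Answer: M ≅ ℤ^1 ⊕ ℤ/3 ⊕ ℤ/6 ⊕ ℤ/12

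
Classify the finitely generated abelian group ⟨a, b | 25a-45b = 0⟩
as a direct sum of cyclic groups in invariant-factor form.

rank_ℚ(R)=1; free=2−1=1
SNF(R) diag = [5] → torsion [5]

Answer: M ≅ ℤ^1 ⊕ ℤ/5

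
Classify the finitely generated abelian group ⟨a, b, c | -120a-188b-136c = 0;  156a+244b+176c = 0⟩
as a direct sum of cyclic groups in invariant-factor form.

Answer: M ≅ ℤ^1 ⊕ ℤ/4 ⊕ ℤ/12

Derivation:
rank_ℚ(R)=2; free=3−2=1
SNF(R) diag = [4, 12] → torsion [4, 12]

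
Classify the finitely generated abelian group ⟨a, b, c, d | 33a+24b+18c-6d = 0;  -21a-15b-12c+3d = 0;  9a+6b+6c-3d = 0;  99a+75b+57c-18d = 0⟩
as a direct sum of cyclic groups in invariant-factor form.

Answer: M ≅ ℤ/3 ⊕ ℤ/3 ⊕ ℤ/3 ⊕ ℤ/9

Derivation:
rank_ℚ(R)=4; free=4−4=0
SNF(R) diag = [3, 3, 3, 9] → torsion [3, 3, 3, 9]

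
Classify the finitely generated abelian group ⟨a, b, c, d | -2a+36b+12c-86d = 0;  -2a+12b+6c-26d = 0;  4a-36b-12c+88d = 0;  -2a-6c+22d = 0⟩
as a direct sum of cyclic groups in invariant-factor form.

rank_ℚ(R)=4; free=4−4=0
SNF(R) diag = [2, 6, 12, 36] → torsion [2, 6, 12, 36]

Answer: M ≅ ℤ/2 ⊕ ℤ/6 ⊕ ℤ/12 ⊕ ℤ/36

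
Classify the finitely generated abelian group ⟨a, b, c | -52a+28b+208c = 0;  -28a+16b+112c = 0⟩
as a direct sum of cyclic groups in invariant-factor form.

rank_ℚ(R)=2; free=3−2=1
SNF(R) diag = [4, 12] → torsion [4, 12]

Answer: M ≅ ℤ^1 ⊕ ℤ/4 ⊕ ℤ/12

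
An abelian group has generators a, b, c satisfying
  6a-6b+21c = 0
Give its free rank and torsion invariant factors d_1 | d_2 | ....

rank_ℚ(R)=1; free=3−1=2
SNF(R) diag = [3] → torsion [3]

Answer: M ≅ ℤ^2 ⊕ ℤ/3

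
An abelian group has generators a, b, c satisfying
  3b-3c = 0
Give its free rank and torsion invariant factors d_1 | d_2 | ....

rank_ℚ(R)=1; free=3−1=2
SNF(R) diag = [3] → torsion [3]

Answer: M ≅ ℤ^2 ⊕ ℤ/3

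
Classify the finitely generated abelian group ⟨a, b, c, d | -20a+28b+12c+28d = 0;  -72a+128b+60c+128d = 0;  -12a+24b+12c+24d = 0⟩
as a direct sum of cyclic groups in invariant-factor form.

rank_ℚ(R)=3; free=4−3=1
SNF(R) diag = [4, 4, 12] → torsion [4, 4, 12]

Answer: M ≅ ℤ^1 ⊕ ℤ/4 ⊕ ℤ/4 ⊕ ℤ/12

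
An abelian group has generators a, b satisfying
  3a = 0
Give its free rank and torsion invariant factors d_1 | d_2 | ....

Answer: M ≅ ℤ^1 ⊕ ℤ/3

Derivation:
rank_ℚ(R)=1; free=2−1=1
SNF(R) diag = [3] → torsion [3]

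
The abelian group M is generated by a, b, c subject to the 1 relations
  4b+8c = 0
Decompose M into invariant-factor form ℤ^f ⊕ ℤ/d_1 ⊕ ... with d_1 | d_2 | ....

Answer: M ≅ ℤ^2 ⊕ ℤ/4

Derivation:
rank_ℚ(R)=1; free=3−1=2
SNF(R) diag = [4] → torsion [4]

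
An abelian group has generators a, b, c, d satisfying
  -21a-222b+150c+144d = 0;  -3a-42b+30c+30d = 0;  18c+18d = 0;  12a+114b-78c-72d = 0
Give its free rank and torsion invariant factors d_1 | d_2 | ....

Answer: M ≅ ℤ/3 ⊕ ℤ/6 ⊕ ℤ/18 ⊕ ℤ/18

Derivation:
rank_ℚ(R)=4; free=4−4=0
SNF(R) diag = [3, 6, 18, 18] → torsion [3, 6, 18, 18]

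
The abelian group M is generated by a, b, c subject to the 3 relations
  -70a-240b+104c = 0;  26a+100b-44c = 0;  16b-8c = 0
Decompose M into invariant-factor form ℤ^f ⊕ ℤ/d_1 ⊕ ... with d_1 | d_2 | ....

Answer: M ≅ ℤ/2 ⊕ ℤ/4 ⊕ ℤ/8

Derivation:
rank_ℚ(R)=3; free=3−3=0
SNF(R) diag = [2, 4, 8] → torsion [2, 4, 8]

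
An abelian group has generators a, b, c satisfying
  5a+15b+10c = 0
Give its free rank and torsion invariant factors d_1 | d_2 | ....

Answer: M ≅ ℤ^2 ⊕ ℤ/5

Derivation:
rank_ℚ(R)=1; free=3−1=2
SNF(R) diag = [5] → torsion [5]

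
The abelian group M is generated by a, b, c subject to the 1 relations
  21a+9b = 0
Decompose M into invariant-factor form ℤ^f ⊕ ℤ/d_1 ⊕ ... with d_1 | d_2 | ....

rank_ℚ(R)=1; free=3−1=2
SNF(R) diag = [3] → torsion [3]

Answer: M ≅ ℤ^2 ⊕ ℤ/3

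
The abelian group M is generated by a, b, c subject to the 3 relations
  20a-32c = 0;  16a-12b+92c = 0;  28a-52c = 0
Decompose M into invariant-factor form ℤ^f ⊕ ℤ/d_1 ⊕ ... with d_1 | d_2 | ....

rank_ℚ(R)=3; free=3−3=0
SNF(R) diag = [4, 12, 36] → torsion [4, 12, 36]

Answer: M ≅ ℤ/4 ⊕ ℤ/12 ⊕ ℤ/36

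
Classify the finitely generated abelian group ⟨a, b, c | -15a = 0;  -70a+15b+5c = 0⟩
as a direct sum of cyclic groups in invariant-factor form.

Answer: M ≅ ℤ^1 ⊕ ℤ/5 ⊕ ℤ/15

Derivation:
rank_ℚ(R)=2; free=3−2=1
SNF(R) diag = [5, 15] → torsion [5, 15]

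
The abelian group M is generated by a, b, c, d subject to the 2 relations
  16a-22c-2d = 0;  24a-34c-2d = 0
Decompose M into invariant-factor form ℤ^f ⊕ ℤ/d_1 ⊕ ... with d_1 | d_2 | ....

Answer: M ≅ ℤ^2 ⊕ ℤ/2 ⊕ ℤ/4

Derivation:
rank_ℚ(R)=2; free=4−2=2
SNF(R) diag = [2, 4] → torsion [2, 4]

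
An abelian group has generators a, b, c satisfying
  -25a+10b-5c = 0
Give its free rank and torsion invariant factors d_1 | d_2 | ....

Answer: M ≅ ℤ^2 ⊕ ℤ/5

Derivation:
rank_ℚ(R)=1; free=3−1=2
SNF(R) diag = [5] → torsion [5]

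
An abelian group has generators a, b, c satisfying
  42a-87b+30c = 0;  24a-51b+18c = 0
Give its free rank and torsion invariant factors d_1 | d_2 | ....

Answer: M ≅ ℤ^1 ⊕ ℤ/3 ⊕ ℤ/6

Derivation:
rank_ℚ(R)=2; free=3−2=1
SNF(R) diag = [3, 6] → torsion [3, 6]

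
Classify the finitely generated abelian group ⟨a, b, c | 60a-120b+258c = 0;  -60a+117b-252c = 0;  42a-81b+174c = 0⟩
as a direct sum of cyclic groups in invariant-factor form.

rank_ℚ(R)=3; free=3−3=0
SNF(R) diag = [3, 6, 6] → torsion [3, 6, 6]

Answer: M ≅ ℤ/3 ⊕ ℤ/6 ⊕ ℤ/6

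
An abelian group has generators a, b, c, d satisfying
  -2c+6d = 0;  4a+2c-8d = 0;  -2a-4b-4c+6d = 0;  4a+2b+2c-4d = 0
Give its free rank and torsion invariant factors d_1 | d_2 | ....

rank_ℚ(R)=4; free=4−4=0
SNF(R) diag = [2, 2, 2, 2] → torsion [2, 2, 2, 2]

Answer: M ≅ ℤ/2 ⊕ ℤ/2 ⊕ ℤ/2 ⊕ ℤ/2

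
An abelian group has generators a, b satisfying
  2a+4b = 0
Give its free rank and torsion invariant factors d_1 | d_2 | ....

Answer: M ≅ ℤ^1 ⊕ ℤ/2

Derivation:
rank_ℚ(R)=1; free=2−1=1
SNF(R) diag = [2] → torsion [2]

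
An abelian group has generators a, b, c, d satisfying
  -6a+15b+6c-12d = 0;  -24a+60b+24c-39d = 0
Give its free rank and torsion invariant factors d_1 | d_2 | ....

Answer: M ≅ ℤ^2 ⊕ ℤ/3 ⊕ ℤ/9

Derivation:
rank_ℚ(R)=2; free=4−2=2
SNF(R) diag = [3, 9] → torsion [3, 9]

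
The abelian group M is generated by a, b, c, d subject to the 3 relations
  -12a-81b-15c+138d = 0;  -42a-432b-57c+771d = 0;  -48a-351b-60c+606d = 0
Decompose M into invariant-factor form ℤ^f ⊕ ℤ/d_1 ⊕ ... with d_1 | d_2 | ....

Answer: M ≅ ℤ^1 ⊕ ℤ/3 ⊕ ℤ/9 ⊕ ℤ/27

Derivation:
rank_ℚ(R)=3; free=4−3=1
SNF(R) diag = [3, 9, 27] → torsion [3, 9, 27]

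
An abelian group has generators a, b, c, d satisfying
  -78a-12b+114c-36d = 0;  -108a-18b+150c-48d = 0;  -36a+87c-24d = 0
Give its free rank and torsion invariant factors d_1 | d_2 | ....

rank_ℚ(R)=3; free=4−3=1
SNF(R) diag = [3, 6, 6] → torsion [3, 6, 6]

Answer: M ≅ ℤ^1 ⊕ ℤ/3 ⊕ ℤ/6 ⊕ ℤ/6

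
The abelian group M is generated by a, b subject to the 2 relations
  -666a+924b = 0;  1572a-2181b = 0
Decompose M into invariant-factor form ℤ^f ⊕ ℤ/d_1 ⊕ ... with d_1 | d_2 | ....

Answer: M ≅ ℤ/3 ⊕ ℤ/6

Derivation:
rank_ℚ(R)=2; free=2−2=0
SNF(R) diag = [3, 6] → torsion [3, 6]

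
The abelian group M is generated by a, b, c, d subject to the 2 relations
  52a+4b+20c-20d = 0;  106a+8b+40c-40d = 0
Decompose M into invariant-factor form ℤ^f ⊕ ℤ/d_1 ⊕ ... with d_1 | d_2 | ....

Answer: M ≅ ℤ^2 ⊕ ℤ/2 ⊕ ℤ/4

Derivation:
rank_ℚ(R)=2; free=4−2=2
SNF(R) diag = [2, 4] → torsion [2, 4]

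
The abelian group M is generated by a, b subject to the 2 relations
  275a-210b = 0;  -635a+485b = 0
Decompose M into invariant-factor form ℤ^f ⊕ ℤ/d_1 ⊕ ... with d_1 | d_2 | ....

Answer: M ≅ ℤ/5 ⊕ ℤ/5

Derivation:
rank_ℚ(R)=2; free=2−2=0
SNF(R) diag = [5, 5] → torsion [5, 5]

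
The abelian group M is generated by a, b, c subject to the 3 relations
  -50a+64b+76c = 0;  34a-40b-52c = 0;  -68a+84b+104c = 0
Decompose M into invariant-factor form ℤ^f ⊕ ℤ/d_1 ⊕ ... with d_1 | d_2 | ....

Answer: M ≅ ℤ/2 ⊕ ℤ/4 ⊕ ℤ/8

Derivation:
rank_ℚ(R)=3; free=3−3=0
SNF(R) diag = [2, 4, 8] → torsion [2, 4, 8]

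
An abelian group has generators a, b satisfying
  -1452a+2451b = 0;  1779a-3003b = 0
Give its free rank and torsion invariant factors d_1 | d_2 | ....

rank_ℚ(R)=2; free=2−2=0
SNF(R) diag = [3, 9] → torsion [3, 9]

Answer: M ≅ ℤ/3 ⊕ ℤ/9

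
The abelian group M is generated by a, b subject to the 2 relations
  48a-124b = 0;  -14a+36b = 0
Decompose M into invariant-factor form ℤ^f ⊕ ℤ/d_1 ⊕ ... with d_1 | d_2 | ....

rank_ℚ(R)=2; free=2−2=0
SNF(R) diag = [2, 4] → torsion [2, 4]

Answer: M ≅ ℤ/2 ⊕ ℤ/4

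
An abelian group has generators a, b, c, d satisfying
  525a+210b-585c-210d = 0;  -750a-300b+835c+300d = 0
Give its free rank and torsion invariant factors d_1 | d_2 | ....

Answer: M ≅ ℤ^2 ⊕ ℤ/5 ⊕ ℤ/15

Derivation:
rank_ℚ(R)=2; free=4−2=2
SNF(R) diag = [5, 15] → torsion [5, 15]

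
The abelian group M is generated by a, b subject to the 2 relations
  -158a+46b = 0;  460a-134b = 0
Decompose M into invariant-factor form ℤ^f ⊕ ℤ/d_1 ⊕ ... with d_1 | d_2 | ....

Answer: M ≅ ℤ/2 ⊕ ℤ/6

Derivation:
rank_ℚ(R)=2; free=2−2=0
SNF(R) diag = [2, 6] → torsion [2, 6]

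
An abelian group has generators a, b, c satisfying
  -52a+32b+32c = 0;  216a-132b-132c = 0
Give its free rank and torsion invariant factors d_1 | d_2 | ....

Answer: M ≅ ℤ^1 ⊕ ℤ/4 ⊕ ℤ/12

Derivation:
rank_ℚ(R)=2; free=3−2=1
SNF(R) diag = [4, 12] → torsion [4, 12]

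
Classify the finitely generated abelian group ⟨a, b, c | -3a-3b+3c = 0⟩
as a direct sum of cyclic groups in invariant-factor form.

rank_ℚ(R)=1; free=3−1=2
SNF(R) diag = [3] → torsion [3]

Answer: M ≅ ℤ^2 ⊕ ℤ/3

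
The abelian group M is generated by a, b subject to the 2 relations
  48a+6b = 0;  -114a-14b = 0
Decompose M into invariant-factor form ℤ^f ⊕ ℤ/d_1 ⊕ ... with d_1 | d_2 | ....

rank_ℚ(R)=2; free=2−2=0
SNF(R) diag = [2, 6] → torsion [2, 6]

Answer: M ≅ ℤ/2 ⊕ ℤ/6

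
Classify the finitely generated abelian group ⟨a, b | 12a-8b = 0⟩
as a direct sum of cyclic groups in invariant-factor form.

rank_ℚ(R)=1; free=2−1=1
SNF(R) diag = [4] → torsion [4]

Answer: M ≅ ℤ^1 ⊕ ℤ/4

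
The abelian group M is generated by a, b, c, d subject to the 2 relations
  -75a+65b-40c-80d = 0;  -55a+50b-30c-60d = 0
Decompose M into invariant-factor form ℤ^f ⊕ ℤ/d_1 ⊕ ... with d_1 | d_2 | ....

Answer: M ≅ ℤ^2 ⊕ ℤ/5 ⊕ ℤ/5

Derivation:
rank_ℚ(R)=2; free=4−2=2
SNF(R) diag = [5, 5] → torsion [5, 5]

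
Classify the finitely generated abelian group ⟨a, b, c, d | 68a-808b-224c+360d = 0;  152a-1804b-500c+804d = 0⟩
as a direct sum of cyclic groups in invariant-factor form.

Answer: M ≅ ℤ^2 ⊕ ℤ/4 ⊕ ℤ/12

Derivation:
rank_ℚ(R)=2; free=4−2=2
SNF(R) diag = [4, 12] → torsion [4, 12]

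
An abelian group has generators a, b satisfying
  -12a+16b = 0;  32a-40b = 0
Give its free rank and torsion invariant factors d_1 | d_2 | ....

Answer: M ≅ ℤ/4 ⊕ ℤ/8

Derivation:
rank_ℚ(R)=2; free=2−2=0
SNF(R) diag = [4, 8] → torsion [4, 8]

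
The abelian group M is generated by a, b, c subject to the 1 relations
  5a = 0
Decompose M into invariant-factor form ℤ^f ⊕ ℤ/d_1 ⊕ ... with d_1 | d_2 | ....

Answer: M ≅ ℤ^2 ⊕ ℤ/5

Derivation:
rank_ℚ(R)=1; free=3−1=2
SNF(R) diag = [5] → torsion [5]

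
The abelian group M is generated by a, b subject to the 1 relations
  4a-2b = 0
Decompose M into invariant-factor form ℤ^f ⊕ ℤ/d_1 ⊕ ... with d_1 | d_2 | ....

rank_ℚ(R)=1; free=2−1=1
SNF(R) diag = [2] → torsion [2]

Answer: M ≅ ℤ^1 ⊕ ℤ/2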